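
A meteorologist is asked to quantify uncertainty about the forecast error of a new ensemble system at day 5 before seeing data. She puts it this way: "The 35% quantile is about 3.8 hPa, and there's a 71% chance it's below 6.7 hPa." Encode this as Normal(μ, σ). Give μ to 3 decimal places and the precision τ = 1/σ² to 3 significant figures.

For Normal(μ,σ), the p-quantile is μ + z_p·σ. Here z_{0.35} = -0.3853, z_{0.71} = 0.5534.
So 3.8 = μ − 0.3853σ and 6.7 = μ + 0.5534σ.
Subtracting: σ = (6.7 − 3.8)/(0.5534 − (-0.3853)) = 3.089.
Then μ = 3.8 − (-0.3853)·3.089 = 4.990.
Precision τ = 1/σ² = 1/3.089² = 0.105.

μ = 4.990, τ = 0.105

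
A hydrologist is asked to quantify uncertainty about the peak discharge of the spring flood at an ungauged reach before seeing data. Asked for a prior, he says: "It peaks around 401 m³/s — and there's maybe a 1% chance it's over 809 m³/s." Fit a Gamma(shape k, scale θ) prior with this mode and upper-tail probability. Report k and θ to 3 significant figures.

k ≈ 11, θ ≈ 40.3

Gamma(k,θ) with k>1 has mode (k−1)θ, so θ = 401/(k−1).
Need P(X < 809) = 0.99 with θ tied to k this way. Start at k = 2, θ = 401: P(X<809) ≈ 0.599.
Too low — raise k to concentrate. Iterating converges to k ≈ 11.
Then θ = 401/(11−1) ≈ 40.3.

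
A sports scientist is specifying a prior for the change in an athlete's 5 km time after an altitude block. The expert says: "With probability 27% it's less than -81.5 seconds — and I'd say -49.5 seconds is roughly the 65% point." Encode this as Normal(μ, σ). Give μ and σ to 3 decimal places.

μ = -61.853, σ = 32.060

For Normal(μ,σ), the p-quantile is μ + z_p·σ. Here z_{0.27} = -0.6128, z_{0.65} = 0.3853.
So -81.5 = μ − 0.6128σ and -49.5 = μ + 0.3853σ.
Subtracting: σ = (-49.5 − -81.5)/(0.3853 − (-0.6128)) = 32.060.
Then μ = -81.5 − (-0.6128)·32.060 = -61.853.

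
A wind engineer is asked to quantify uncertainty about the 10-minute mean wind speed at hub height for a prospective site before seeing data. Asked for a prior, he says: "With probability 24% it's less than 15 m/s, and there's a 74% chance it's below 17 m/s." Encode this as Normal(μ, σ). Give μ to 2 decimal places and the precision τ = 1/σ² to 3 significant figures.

μ = 16.05, τ = 0.455

The p-quantile of Normal(μ,σ) is μ + z_p·σ, with z_{0.24} = -0.7063 and z_{0.74} = 0.6433.
Eliminate σ: μ = (z₂·x₁ − z₁·x₂)/(z₂ − z₁) = (0.6433·15 − (-0.7063)·17)/1.35 = 16.05.
Then σ = (x₂ − x₁)/(z₂ − z₁) = (17 − 15)/1.35 = 1.48.
Precision τ = 1/σ² = 1/1.482² = 0.455.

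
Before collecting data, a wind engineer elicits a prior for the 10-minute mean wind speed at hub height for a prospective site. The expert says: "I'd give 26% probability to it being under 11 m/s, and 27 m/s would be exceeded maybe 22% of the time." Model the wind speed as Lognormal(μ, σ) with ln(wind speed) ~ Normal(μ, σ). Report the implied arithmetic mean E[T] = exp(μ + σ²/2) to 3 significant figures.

E[T] ≈ 20.2 m/s

If T ~ Lognormal(μ,σ) then ln T ~ Normal(μ,σ), so the p-quantile of ln T is μ + z_p·σ.
ln(11) = 2.398 and ln(27) = 3.296; z_{0.26} = -0.6433, z_{0.78} = 0.7722.
σ = (3.296 − 2.398)/(0.7722 − (-0.6433)) = 0.634.
μ = 2.398 − (-0.6433)·0.634 = 2.806.
E[T] = exp(μ + σ²/2) = exp(2.806 + 0.2012) = 20.2 m/s.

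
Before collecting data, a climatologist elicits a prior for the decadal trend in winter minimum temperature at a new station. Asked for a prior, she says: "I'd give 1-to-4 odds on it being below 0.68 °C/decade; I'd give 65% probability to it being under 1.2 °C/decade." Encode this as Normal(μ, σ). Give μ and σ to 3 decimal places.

The p-quantile of Normal(μ,σ) is μ + z_p·σ, with z_{0.2} = -0.8416 and z_{0.65} = 0.3853.
Eliminate σ: μ = (z₂·x₁ − z₁·x₂)/(z₂ − z₁) = (0.3853·0.68 − (-0.8416)·1.2)/1.227 = 1.037.
Then σ = (x₂ − x₁)/(z₂ − z₁) = (1.2 − 0.68)/1.227 = 0.424.

μ = 1.037, σ = 0.424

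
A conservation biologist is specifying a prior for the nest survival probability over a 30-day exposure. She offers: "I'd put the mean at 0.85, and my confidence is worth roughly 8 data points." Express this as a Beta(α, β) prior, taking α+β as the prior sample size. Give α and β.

Under the effective-sample-size interpretation, Beta(α, β) has prior mean α/(α+β) and prior sample size α+β.
So α+β = 8 and α/(α+β) = 0.85, giving α = 0.85·8 = 6.8 and β = 8 − 6.8 = 1.2.

α = 6.8, β = 1.2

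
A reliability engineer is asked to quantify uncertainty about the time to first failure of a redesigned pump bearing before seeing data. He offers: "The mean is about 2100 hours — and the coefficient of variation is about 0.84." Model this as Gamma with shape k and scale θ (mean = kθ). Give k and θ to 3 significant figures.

For Gamma(k, scale θ): mean = kθ, variance = kθ², so CV = 1/√k.
CV = 0.84, hence k = 1/CV² = 1.42.
Then θ = mean/k = 2100/1.42 = 1480.

k ≈ 1.42, θ ≈ 1480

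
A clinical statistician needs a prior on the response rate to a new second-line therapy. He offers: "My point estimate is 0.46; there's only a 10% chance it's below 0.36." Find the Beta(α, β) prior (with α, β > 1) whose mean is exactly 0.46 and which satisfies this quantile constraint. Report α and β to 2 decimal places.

α ≈ 18.45, β ≈ 21.65

With mean 0.46 fixed, write α = 0.46s, β = 0.54s where s = α+β.
Need P(θ < 0.36) = 0.1 under Beta(0.46s, 0.54s). Normal approximation: (q−m)/√(m(1−m)/s) ≈ z_{0.1} = -1.28, so s ≈ 0.46·0.54·(-1.28)²/(0.36−0.46)² = 40.8.
At s = 40.8: P(θ<0.36) ≈ 0.098. Adjusting to match 0.1 gives s ≈ 40.10.
So α = 0.46·40.10 ≈ 18.45, β = 0.54·40.10 ≈ 21.65.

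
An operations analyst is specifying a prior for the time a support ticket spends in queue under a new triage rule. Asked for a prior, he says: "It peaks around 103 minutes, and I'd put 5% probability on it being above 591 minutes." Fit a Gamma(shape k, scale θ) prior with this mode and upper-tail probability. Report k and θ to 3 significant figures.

k ≈ 1.76, θ ≈ 136

Gamma(k,θ) with k>1 has mode (k−1)θ, so θ = 103/(k−1).
Need P(X < 591) = 0.95 with θ tied to k this way. Start at k = 2, θ = 103: P(X<591) ≈ 0.978.
Too high — lower k to spread out. Iterating converges to k ≈ 1.76.
Then θ = 103/(1.76−1) ≈ 136.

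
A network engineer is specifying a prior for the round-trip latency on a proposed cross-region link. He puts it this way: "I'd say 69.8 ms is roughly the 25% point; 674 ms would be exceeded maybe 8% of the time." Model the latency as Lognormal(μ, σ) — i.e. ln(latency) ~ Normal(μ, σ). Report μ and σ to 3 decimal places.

If T ~ Lognormal(μ,σ) then ln T ~ Normal(μ,σ), so the p-quantile of ln T is μ + z_p·σ.
ln(69.8) = 4.246 and ln(674) = 6.513; z_{0.25} = -0.6745, z_{0.92} = 1.405.
σ = (6.513 − 4.246)/(1.405 − (-0.6745)) = 1.090.
μ = 4.246 − (-0.6745)·1.090 = 4.981.

μ ≈ 4.981, σ ≈ 1.090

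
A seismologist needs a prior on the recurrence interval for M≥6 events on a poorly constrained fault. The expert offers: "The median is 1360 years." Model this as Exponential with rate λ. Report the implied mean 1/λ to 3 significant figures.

mean ≈ 1960 years

Exponential median = ln 2 / λ, so λ = ln 2 / 1360.0 = 0.00051.
Mean = 1/λ = 1960 years.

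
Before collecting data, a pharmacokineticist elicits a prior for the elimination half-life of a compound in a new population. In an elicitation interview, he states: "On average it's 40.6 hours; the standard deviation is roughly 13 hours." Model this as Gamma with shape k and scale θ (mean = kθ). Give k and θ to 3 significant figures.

k ≈ 9.75, θ ≈ 4.16

For Gamma(k, scale θ): mean = kθ, variance = kθ², so CV = 1/√k.
CV = SD/mean = 13/40.6 = 0.3202, hence k = 1/CV² = 9.75.
Then θ = mean/k = 40.6/9.75 = 4.16.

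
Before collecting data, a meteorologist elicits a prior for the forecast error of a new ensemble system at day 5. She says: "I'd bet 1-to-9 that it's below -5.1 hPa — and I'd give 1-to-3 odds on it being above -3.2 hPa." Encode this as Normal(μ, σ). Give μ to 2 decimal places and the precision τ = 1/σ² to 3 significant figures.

The p-quantile of Normal(μ,σ) is μ + z_p·σ, with z_{0.1} = -1.282 and z_{0.75} = 0.6745.
Eliminate σ: μ = (z₂·x₁ − z₁·x₂)/(z₂ − z₁) = (0.6745·-5.1 − (-1.282)·-3.2)/1.956 = -3.86.
Then σ = (x₂ − x₁)/(z₂ − z₁) = (-3.2 − -5.1)/1.956 = 0.97.
Precision τ = 1/σ² = 1/0.9713² = 1.06.

μ = -3.86, τ = 1.06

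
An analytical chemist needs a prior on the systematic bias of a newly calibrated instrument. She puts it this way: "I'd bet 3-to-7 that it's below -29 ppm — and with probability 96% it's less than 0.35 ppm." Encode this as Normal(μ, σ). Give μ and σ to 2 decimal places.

The p-quantile of Normal(μ,σ) is μ + z_p·σ, with z_{0.3} = -0.5244 and z_{0.96} = 1.751.
Eliminate σ: μ = (z₂·x₁ − z₁·x₂)/(z₂ − z₁) = (1.751·-29 − (-0.5244)·0.35)/2.275 = -22.23.
Then σ = (x₂ − x₁)/(z₂ − z₁) = (0.35 − -29)/2.275 = 12.90.

μ = -22.23, σ = 12.90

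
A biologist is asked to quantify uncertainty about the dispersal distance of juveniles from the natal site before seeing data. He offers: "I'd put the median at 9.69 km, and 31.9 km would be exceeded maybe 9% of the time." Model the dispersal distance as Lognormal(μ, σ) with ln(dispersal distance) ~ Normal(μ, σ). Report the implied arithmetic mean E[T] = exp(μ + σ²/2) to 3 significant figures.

If T ~ Lognormal(μ,σ) then ln T ~ Normal(μ,σ), so the p-quantile of ln T is μ + z_p·σ.
ln(9.69) = 2.271 and ln(31.9) = 3.463; z_{0.5} = 0, z_{0.91} = 1.341.
σ = (3.463 − 2.271)/(1.341 − (0)) = 0.889.
μ = 2.271 − (0)·0.889 = 2.271.
E[T] = exp(μ + σ²/2) = exp(2.271 + 0.3949) = 14.4 km.

E[T] ≈ 14.4 km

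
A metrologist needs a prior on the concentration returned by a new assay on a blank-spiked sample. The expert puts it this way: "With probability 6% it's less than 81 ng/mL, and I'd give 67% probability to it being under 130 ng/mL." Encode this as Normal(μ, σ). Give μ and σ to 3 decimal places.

The p-quantile of Normal(μ,σ) is μ + z_p·σ, with z_{0.06} = -1.555 and z_{0.67} = 0.4399.
Eliminate σ: μ = (z₂·x₁ − z₁·x₂)/(z₂ − z₁) = (0.4399·81 − (-1.555)·130)/1.995 = 119.193.
Then σ = (x₂ − x₁)/(z₂ − z₁) = (130 − 81)/1.995 = 24.565.

μ = 119.193, σ = 24.565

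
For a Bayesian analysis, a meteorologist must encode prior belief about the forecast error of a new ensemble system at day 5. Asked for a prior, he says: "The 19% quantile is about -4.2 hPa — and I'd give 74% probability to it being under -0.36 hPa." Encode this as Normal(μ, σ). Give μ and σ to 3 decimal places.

μ = -1.984, σ = 2.524

For Normal(μ,σ), the p-quantile is μ + z_p·σ. Here z_{0.19} = -0.8779, z_{0.74} = 0.6433.
So -4.2 = μ − 0.8779σ and -0.36 = μ + 0.6433σ.
Subtracting: σ = (-0.36 − -4.2)/(0.6433 − (-0.8779)) = 2.524.
Then μ = -4.2 − (-0.8779)·2.524 = -1.984.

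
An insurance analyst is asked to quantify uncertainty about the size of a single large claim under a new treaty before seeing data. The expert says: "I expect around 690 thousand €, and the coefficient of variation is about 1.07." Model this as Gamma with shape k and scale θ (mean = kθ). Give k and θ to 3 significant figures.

For Gamma(k, scale θ): mean = kθ, variance = kθ², so CV = 1/√k.
CV = 1.07, hence k = 1/CV² = 0.873.
Then θ = mean/k = 690/0.873 = 790.

k ≈ 0.873, θ ≈ 790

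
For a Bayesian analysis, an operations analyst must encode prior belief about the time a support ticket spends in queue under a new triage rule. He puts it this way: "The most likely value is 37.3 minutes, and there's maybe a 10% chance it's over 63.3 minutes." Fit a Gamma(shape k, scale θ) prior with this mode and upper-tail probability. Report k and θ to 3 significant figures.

Gamma(k,θ) with k>1 has mode (k−1)θ, so θ = 37.3/(k−1).
Need P(X < 63.3) = 0.9 with θ tied to k this way. Start at k = 2, θ = 37.3: P(X<63.3) ≈ 0.506.
Too low — raise k to concentrate. Iterating converges to k ≈ 7.77.
Then θ = 37.3/(7.77−1) ≈ 5.51.

k ≈ 7.77, θ ≈ 5.51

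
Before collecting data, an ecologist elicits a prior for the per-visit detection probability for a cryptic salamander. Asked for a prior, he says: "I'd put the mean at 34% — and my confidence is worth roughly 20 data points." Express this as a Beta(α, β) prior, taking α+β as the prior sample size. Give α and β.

Under the effective-sample-size interpretation, Beta(α, β) has prior mean α/(α+β) and prior sample size α+β.
So α+β = 20 and α/(α+β) = 0.34, giving α = 0.34·20 = 6.8 and β = 20 − 6.8 = 13.2.

α = 6.8, β = 13.2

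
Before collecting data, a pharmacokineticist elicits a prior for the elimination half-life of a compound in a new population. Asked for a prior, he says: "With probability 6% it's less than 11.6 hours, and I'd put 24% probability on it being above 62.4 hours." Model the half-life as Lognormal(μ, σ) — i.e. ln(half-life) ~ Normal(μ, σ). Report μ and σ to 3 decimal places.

If T ~ Lognormal(μ,σ) then ln T ~ Normal(μ,σ), so the p-quantile of ln T is μ + z_p·σ.
ln(11.6) = 2.451 and ln(62.4) = 4.134; z_{0.06} = -1.555, z_{0.76} = 0.7063.
σ = (4.134 − 2.451)/(0.7063 − (-1.555)) = 0.744.
μ = 2.451 − (-1.555)·0.744 = 3.608.

μ ≈ 3.608, σ ≈ 0.744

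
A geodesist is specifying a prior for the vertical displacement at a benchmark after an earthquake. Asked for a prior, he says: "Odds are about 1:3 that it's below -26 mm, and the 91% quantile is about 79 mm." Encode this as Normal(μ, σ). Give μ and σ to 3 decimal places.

μ = 9.143, σ = 52.103

The p-quantile of Normal(μ,σ) is μ + z_p·σ, with z_{0.25} = -0.6745 and z_{0.91} = 1.341.
Eliminate σ: μ = (z₂·x₁ − z₁·x₂)/(z₂ − z₁) = (1.341·-26 − (-0.6745)·79)/2.015 = 9.143.
Then σ = (x₂ − x₁)/(z₂ − z₁) = (79 − -26)/2.015 = 52.103.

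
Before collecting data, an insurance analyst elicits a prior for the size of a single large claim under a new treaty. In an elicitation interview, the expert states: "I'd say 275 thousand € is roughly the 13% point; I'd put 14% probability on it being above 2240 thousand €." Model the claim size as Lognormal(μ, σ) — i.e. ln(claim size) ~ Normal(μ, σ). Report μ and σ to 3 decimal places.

μ ≈ 6.687, σ ≈ 0.950

If T ~ Lognormal(μ,σ) then ln T ~ Normal(μ,σ), so the p-quantile of ln T is μ + z_p·σ.
ln(275) = 5.617 and ln(2240) = 7.714; z_{0.13} = -1.126, z_{0.86} = 1.08.
σ = (7.714 − 5.617)/(1.08 − (-1.126)) = 0.950.
μ = 5.617 − (-1.126)·0.950 = 6.687.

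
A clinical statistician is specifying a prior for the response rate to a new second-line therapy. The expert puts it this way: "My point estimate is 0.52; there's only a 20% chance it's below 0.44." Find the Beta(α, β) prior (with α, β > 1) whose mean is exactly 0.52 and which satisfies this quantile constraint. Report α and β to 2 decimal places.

α ≈ 14.39, β ≈ 13.28

With mean 0.52 fixed, write α = 0.52s, β = 0.48s where s = α+β.
Need P(θ < 0.44) = 0.2 under Beta(0.52s, 0.48s). Normal approximation: (q−m)/√(m(1−m)/s) ≈ z_{0.2} = -0.842, so s ≈ 0.52·0.48·(-0.842)²/(0.44−0.52)² = 27.6.
At s = 27.6: P(θ<0.44) ≈ 0.200. Adjusting to match 0.2 gives s ≈ 27.67.
So α = 0.52·27.67 ≈ 14.39, β = 0.48·27.67 ≈ 13.28.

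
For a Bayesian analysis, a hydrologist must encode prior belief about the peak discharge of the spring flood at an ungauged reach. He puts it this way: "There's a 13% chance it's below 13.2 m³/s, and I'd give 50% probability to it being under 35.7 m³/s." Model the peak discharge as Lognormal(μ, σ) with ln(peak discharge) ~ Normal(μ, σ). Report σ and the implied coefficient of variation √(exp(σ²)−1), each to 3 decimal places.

If T ~ Lognormal(μ,σ) then ln T ~ Normal(μ,σ), so the p-quantile of ln T is μ + z_p·σ.
ln(13.2) = 2.58 and ln(35.7) = 3.575; z_{0.13} = -1.126, z_{0.5} = 0.
σ = (3.575 − 2.58)/(0 − (-1.126)) = 0.883.
μ = 2.58 − (-1.126)·0.883 = 3.575.
CV = √(exp(σ²)−1) = √(exp(0.7802)−1) = 1.087.

σ ≈ 0.883, CV ≈ 1.087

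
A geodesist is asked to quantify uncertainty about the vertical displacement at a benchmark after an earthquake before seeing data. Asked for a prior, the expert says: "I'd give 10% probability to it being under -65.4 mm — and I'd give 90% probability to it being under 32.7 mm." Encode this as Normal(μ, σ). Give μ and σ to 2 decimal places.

For Normal(μ,σ), the p-quantile is μ + z_p·σ. Here z_{0.1} = -1.282, z_{0.9} = 1.282.
So -65.4 = μ − 1.282σ and 32.7 = μ + 1.282σ.
Subtracting: σ = (32.7 − -65.4)/(1.282 − (-1.282)) = 38.27.
Then μ = -65.4 − (-1.282)·38.27 = -16.35.

μ = -16.35, σ = 38.27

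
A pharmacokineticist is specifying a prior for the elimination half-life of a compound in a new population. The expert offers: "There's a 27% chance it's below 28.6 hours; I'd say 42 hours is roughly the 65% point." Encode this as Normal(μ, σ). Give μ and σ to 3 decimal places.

The p-quantile of Normal(μ,σ) is μ + z_p·σ, with z_{0.27} = -0.6128 and z_{0.65} = 0.3853.
Eliminate σ: μ = (z₂·x₁ − z₁·x₂)/(z₂ − z₁) = (0.3853·28.6 − (-0.6128)·42)/0.9981 = 36.827.
Then σ = (x₂ − x₁)/(z₂ − z₁) = (42 − 28.6)/0.9981 = 13.425.

μ = 36.827, σ = 13.425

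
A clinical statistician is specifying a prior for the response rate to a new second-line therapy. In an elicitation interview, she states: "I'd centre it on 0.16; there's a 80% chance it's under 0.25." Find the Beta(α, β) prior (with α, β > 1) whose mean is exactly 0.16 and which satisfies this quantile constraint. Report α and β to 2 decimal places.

With mean 0.16 fixed, write α = 0.16s, β = 0.84s where s = α+β.
Need P(θ < 0.25) = 0.8 under Beta(0.16s, 0.84s). Normal approximation: (q−m)/√(m(1−m)/s) ≈ z_{0.8} = 0.842, so s ≈ 0.16·0.84·(0.842)²/(0.25−0.16)² = 11.8.
At s = 11.8: P(θ<0.25) ≈ 0.818. Adjusting to match 0.8 gives s ≈ 9.07.
So α = 0.16·9.07 ≈ 1.45, β = 0.84·9.07 ≈ 7.62.

α ≈ 1.45, β ≈ 7.62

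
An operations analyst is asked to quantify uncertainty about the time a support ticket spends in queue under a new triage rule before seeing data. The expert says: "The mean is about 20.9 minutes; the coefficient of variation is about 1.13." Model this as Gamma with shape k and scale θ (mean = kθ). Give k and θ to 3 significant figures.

For Gamma(k, scale θ): mean = kθ, variance = kθ², so CV = 1/√k.
CV = 1.13, hence k = 1/CV² = 0.783.
Then θ = mean/k = 20.9/0.783 = 26.7.

k ≈ 0.783, θ ≈ 26.7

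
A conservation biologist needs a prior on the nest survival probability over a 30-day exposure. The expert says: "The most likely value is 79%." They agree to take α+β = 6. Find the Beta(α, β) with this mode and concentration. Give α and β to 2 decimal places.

For α,β > 1 the Beta mode is (α−1)/(α+β−2). With α+β = 6, the mode is (α−1)/4.
Set (α−1)/4 = 0.79 → α = 1 + 0.79·4 = 4.16.
β = 6 − α = 1.84.

α = 4.16, β = 1.84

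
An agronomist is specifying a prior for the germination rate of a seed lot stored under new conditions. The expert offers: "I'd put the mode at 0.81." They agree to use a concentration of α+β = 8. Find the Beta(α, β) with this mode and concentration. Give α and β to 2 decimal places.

For α,β > 1 the Beta mode is (α−1)/(α+β−2). With α+β = 8, the mode is (α−1)/6.
Set (α−1)/6 = 0.81 → α = 1 + 0.81·6 = 5.86.
β = 8 − α = 2.14.

α = 5.86, β = 2.14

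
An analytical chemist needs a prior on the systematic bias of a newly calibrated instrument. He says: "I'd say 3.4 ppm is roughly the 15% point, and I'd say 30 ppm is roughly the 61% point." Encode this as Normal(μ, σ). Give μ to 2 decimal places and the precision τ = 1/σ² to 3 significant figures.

For Normal(μ,σ), the p-quantile is μ + z_p·σ. Here z_{0.15} = -1.036, z_{0.61} = 0.2793.
So 3.4 = μ − 1.036σ and 30 = μ + 0.2793σ.
Subtracting: σ = (30 − 3.4)/(0.2793 − (-1.036)) = 20.22.
Then μ = 3.4 − (-1.036)·20.22 = 24.35.
Precision τ = 1/σ² = 1/20.22² = 0.00245.

μ = 24.35, τ = 0.00245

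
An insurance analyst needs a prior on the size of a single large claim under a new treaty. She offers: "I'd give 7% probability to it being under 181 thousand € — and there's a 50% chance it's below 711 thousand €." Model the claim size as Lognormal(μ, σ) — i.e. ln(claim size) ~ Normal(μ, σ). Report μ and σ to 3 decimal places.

If T ~ Lognormal(μ,σ) then ln T ~ Normal(μ,σ), so the p-quantile of ln T is μ + z_p·σ.
ln(181) = 5.198 and ln(711) = 6.567; z_{0.07} = -1.476, z_{0.5} = 0.
σ = (6.567 − 5.198)/(0 − (-1.476)) = 0.927.
μ = 5.198 − (-1.476)·0.927 = 6.567.

μ ≈ 6.567, σ ≈ 0.927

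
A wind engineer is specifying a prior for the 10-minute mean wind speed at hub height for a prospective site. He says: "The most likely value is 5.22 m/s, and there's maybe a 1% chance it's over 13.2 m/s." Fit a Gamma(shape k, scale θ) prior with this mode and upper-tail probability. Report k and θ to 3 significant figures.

k ≈ 6.44, θ ≈ 0.96

Gamma(k,θ) with k>1 has mode (k−1)θ, so θ = 5.22/(k−1).
Need P(X < 13.2) = 0.99 with θ tied to k this way. Start at k = 2, θ = 5.22: P(X<13.2) ≈ 0.719.
Too low — raise k to concentrate. Iterating converges to k ≈ 6.44.
Then θ = 5.22/(6.44−1) ≈ 0.96.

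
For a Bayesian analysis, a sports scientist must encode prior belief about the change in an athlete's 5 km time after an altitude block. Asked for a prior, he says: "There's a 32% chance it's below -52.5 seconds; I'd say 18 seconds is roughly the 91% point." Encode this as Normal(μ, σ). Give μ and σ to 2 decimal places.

The p-quantile of Normal(μ,σ) is μ + z_p·σ, with z_{0.32} = -0.4677 and z_{0.91} = 1.341.
Eliminate σ: μ = (z₂·x₁ − z₁·x₂)/(z₂ − z₁) = (1.341·-52.5 − (-0.4677)·18)/1.808 = -34.27.
Then σ = (x₂ − x₁)/(z₂ − z₁) = (18 − -52.5)/1.808 = 38.98.

μ = -34.27, σ = 38.98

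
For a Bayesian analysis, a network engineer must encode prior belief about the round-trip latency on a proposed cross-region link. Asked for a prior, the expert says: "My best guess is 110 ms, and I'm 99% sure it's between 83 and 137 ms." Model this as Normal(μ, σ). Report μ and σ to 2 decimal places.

μ = 110.00, σ = 10.48

A symmetric 99% interval runs μ ± z·σ with z = 2.576.
Half-width = 27, so σ = 27/2.576 = 10.48.
μ is the stated best guess, 110.00.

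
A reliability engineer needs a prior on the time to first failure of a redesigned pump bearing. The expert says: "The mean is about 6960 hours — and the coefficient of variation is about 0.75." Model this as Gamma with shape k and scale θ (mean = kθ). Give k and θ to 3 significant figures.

k ≈ 1.78, θ ≈ 3920

For Gamma(k, scale θ): mean = kθ, variance = kθ², so CV = 1/√k.
CV = 0.75, hence k = 1/CV² = 1.78.
Then θ = mean/k = 6960/1.78 = 3920.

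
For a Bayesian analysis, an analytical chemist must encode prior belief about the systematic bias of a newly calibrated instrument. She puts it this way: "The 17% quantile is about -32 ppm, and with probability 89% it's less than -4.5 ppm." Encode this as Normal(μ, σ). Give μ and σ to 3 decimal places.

μ = -19.967, σ = 12.611

The p-quantile of Normal(μ,σ) is μ + z_p·σ, with z_{0.17} = -0.9542 and z_{0.89} = 1.227.
Eliminate σ: μ = (z₂·x₁ − z₁·x₂)/(z₂ − z₁) = (1.227·-32 − (-0.9542)·-4.5)/2.181 = -19.967.
Then σ = (x₂ − x₁)/(z₂ − z₁) = (-4.5 − -32)/2.181 = 12.611.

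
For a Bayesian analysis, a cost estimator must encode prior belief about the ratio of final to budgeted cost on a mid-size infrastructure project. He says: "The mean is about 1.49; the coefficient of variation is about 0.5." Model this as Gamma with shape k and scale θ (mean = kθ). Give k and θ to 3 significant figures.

k ≈ 4, θ ≈ 0.372

For Gamma(k, scale θ): mean = kθ, variance = kθ², so CV = 1/√k.
CV = 0.5, hence k = 1/CV² = 4.
Then θ = mean/k = 1.49/4 = 0.372.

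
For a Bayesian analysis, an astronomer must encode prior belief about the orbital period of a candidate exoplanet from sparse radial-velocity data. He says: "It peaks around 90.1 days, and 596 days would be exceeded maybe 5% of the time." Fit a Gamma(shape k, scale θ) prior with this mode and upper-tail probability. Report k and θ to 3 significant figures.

Gamma(k,θ) with k>1 has mode (k−1)θ, so θ = 90.1/(k−1).
Need P(X < 596) = 0.95 with θ tied to k this way. Start at k = 2, θ = 90.1: P(X<596) ≈ 0.990.
Too high — lower k to spread out. Iterating converges to k ≈ 1.62.
Then θ = 90.1/(1.62−1) ≈ 145.

k ≈ 1.62, θ ≈ 145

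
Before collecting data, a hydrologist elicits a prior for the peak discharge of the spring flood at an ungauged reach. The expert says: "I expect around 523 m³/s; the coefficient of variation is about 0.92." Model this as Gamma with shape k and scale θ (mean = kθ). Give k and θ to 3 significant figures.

k ≈ 1.18, θ ≈ 443

For Gamma(k, scale θ): mean = kθ, variance = kθ², so CV = 1/√k.
CV = 0.92, hence k = 1/CV² = 1.18.
Then θ = mean/k = 523/1.18 = 443.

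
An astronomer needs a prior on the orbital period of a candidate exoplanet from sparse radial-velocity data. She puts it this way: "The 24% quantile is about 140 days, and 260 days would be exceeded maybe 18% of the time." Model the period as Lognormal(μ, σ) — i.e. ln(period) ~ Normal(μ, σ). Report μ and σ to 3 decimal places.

If T ~ Lognormal(μ,σ) then ln T ~ Normal(μ,σ), so the p-quantile of ln T is μ + z_p·σ.
ln(140) = 4.942 and ln(260) = 5.561; z_{0.24} = -0.7063, z_{0.82} = 0.9154.
σ = (5.561 − 4.942)/(0.9154 − (-0.7063)) = 0.382.
μ = 4.942 − (-0.7063)·0.382 = 5.211.

μ ≈ 5.211, σ ≈ 0.382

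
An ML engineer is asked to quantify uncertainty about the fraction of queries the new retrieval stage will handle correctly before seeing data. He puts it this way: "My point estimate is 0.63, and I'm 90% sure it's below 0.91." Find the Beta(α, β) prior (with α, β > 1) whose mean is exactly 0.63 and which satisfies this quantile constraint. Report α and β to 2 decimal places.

α ≈ 2.32, β ≈ 1.36

With mean 0.63 fixed, write α = 0.63s, β = 0.37s where s = α+β.
Need P(θ < 0.91) = 0.9 under Beta(0.63s, 0.37s). Normal approximation: (q−m)/√(m(1−m)/s) ≈ z_{0.9} = 1.28, so s ≈ 0.63·0.37·(1.28)²/(0.91−0.63)² = 4.9.
At s = 4.9: P(θ<0.91) ≈ 0.937. Adjusting to match 0.9 gives s ≈ 3.68.
So α = 0.63·3.68 ≈ 2.32, β = 0.37·3.68 ≈ 1.36.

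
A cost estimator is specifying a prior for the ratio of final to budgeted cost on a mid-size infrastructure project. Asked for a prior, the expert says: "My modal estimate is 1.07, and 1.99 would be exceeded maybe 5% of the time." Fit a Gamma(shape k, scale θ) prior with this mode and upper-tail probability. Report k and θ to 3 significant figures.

k ≈ 8.23, θ ≈ 0.148

Gamma(k,θ) with k>1 has mode (k−1)θ, so θ = 1.07/(k−1).
Need P(X < 1.99) = 0.95 with θ tied to k this way. Start at k = 2, θ = 1.07: P(X<1.99) ≈ 0.555.
Too low — raise k to concentrate. Iterating converges to k ≈ 8.23.
Then θ = 1.07/(8.23−1) ≈ 0.148.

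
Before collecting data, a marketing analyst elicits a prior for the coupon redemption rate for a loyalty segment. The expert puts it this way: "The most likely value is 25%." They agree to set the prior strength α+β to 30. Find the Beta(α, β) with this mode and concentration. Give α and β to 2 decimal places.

For α,β > 1 the Beta mode is (α−1)/(α+β−2). With α+β = 30, the mode is (α−1)/28.
Set (α−1)/28 = 0.25 → α = 1 + 0.25·28 = 8.00.
β = 30 − α = 22.00.

α = 8.00, β = 22.00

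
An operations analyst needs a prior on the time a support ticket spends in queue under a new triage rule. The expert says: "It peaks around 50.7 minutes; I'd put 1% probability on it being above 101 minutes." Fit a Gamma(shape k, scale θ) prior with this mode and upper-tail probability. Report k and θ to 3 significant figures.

k ≈ 11.3, θ ≈ 4.9

Gamma(k,θ) with k>1 has mode (k−1)θ, so θ = 50.7/(k−1).
Need P(X < 101) = 0.99 with θ tied to k this way. Start at k = 2, θ = 50.7: P(X<101) ≈ 0.592.
Too low — raise k to concentrate. Iterating converges to k ≈ 11.3.
Then θ = 50.7/(11.3−1) ≈ 4.9.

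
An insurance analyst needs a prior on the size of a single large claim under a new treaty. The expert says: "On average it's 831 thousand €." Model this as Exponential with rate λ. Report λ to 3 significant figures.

λ ≈ 0.0012

Exponential mean = 1/λ, so λ = 1/831.0 = 0.0012.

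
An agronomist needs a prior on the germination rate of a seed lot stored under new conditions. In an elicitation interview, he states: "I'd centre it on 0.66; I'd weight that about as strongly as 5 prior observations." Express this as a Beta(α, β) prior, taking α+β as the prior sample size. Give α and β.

Under the effective-sample-size interpretation, Beta(α, β) has prior mean α/(α+β) and prior sample size α+β.
So α+β = 5 and α/(α+β) = 0.66, giving α = 0.66·5 = 3.3 and β = 5 − 3.3 = 1.7.

α = 3.3, β = 1.7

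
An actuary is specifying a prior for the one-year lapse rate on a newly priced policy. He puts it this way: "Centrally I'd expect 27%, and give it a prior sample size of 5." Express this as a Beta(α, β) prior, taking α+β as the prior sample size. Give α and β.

α = 1.35, β = 3.65

Under the effective-sample-size interpretation, Beta(α, β) has prior mean α/(α+β) and prior sample size α+β.
So α+β = 5 and α/(α+β) = 0.27, giving α = 0.27·5 = 1.35 and β = 5 − 1.35 = 3.65.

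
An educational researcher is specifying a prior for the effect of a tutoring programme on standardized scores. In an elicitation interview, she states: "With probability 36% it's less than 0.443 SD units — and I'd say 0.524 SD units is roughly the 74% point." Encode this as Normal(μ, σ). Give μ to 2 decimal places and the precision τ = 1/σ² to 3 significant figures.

μ = 0.47, τ = 153

The p-quantile of Normal(μ,σ) is μ + z_p·σ, with z_{0.36} = -0.3585 and z_{0.74} = 0.6433.
Eliminate σ: μ = (z₂·x₁ − z₁·x₂)/(z₂ − z₁) = (0.6433·0.443 − (-0.3585)·0.524)/1.002 = 0.47.
Then σ = (x₂ − x₁)/(z₂ − z₁) = (0.524 − 0.443)/1.002 = 0.08.
Precision τ = 1/σ² = 1/0.08085² = 153.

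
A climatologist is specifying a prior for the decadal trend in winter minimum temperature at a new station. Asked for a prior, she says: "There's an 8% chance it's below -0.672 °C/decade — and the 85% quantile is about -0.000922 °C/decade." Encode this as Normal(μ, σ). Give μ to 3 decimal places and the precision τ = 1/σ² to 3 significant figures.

μ = -0.286, τ = 13.2

The p-quantile of Normal(μ,σ) is μ + z_p·σ, with z_{0.08} = -1.405 and z_{0.85} = 1.036.
Eliminate σ: μ = (z₂·x₁ − z₁·x₂)/(z₂ − z₁) = (1.036·-0.672 − (-1.405)·-0.000922)/2.442 = -0.286.
Then σ = (x₂ − x₁)/(z₂ − z₁) = (-0.000922 − -0.672)/2.442 = 0.275.
Precision τ = 1/σ² = 1/0.2749² = 13.2.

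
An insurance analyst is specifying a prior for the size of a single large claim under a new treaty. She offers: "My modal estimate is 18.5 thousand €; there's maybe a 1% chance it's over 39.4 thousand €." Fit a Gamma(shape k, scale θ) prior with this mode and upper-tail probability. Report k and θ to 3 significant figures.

Gamma(k,θ) with k>1 has mode (k−1)θ, so θ = 18.5/(k−1).
Need P(X < 39.4) = 0.99 with θ tied to k this way. Start at k = 2, θ = 18.5: P(X<39.4) ≈ 0.628.
Too low — raise k to concentrate. Iterating converges to k ≈ 9.49.
Then θ = 18.5/(9.49−1) ≈ 2.18.

k ≈ 9.49, θ ≈ 2.18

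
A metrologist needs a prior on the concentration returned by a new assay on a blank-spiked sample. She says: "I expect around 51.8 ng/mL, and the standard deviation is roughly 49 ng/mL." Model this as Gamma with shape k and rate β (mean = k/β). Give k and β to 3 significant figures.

k ≈ 1.12, β ≈ 0.0216

For Gamma(k, rate β): mean = k/β, variance = k/β², so CV = 1/√k.
CV = SD/mean = 49/51.8 = 0.9459, hence k = 1/CV² = 1.12.
Then β = k/mean = 1.12/51.8 = 0.0216.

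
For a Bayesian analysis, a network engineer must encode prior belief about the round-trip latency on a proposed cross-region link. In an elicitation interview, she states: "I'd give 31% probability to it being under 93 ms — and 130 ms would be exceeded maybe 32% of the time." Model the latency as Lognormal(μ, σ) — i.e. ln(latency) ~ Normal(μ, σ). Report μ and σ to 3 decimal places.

μ ≈ 4.705, σ ≈ 0.348

If T ~ Lognormal(μ,σ) then ln T ~ Normal(μ,σ), so the p-quantile of ln T is μ + z_p·σ.
ln(93) = 4.533 and ln(130) = 4.868; z_{0.31} = -0.4959, z_{0.68} = 0.4677.
σ = (4.868 − 4.533)/(0.4677 − (-0.4959)) = 0.348.
μ = 4.533 − (-0.4959)·0.348 = 4.705.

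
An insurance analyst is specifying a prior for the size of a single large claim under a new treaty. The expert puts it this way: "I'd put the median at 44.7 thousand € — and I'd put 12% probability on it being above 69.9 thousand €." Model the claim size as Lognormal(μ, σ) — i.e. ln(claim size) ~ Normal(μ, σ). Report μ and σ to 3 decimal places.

If T ~ Lognormal(μ,σ) then ln T ~ Normal(μ,σ), so the p-quantile of ln T is μ + z_p·σ.
ln(44.7) = 3.8 and ln(69.9) = 4.247; z_{0.5} = 0, z_{0.88} = 1.175.
σ = (4.247 − 3.8)/(1.175 − (0)) = 0.381.
μ = 3.8 − (0)·0.381 = 3.800.

μ ≈ 3.800, σ ≈ 0.381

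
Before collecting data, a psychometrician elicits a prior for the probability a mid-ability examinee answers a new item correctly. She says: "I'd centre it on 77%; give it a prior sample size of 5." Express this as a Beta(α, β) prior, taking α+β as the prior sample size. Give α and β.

Under the effective-sample-size interpretation, Beta(α, β) has prior mean α/(α+β) and prior sample size α+β.
So α+β = 5 and α/(α+β) = 0.77, giving α = 0.77·5 = 3.85 and β = 5 − 3.85 = 1.15.

α = 3.85, β = 1.15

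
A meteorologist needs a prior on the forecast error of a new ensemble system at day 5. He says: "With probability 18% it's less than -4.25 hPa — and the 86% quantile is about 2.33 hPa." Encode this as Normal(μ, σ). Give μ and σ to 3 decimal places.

The p-quantile of Normal(μ,σ) is μ + z_p·σ, with z_{0.18} = -0.9154 and z_{0.86} = 1.08.
Eliminate σ: μ = (z₂·x₁ − z₁·x₂)/(z₂ − z₁) = (1.08·-4.25 − (-0.9154)·2.33)/1.996 = -1.232.
Then σ = (x₂ − x₁)/(z₂ − z₁) = (2.33 − -4.25)/1.996 = 3.297.

μ = -1.232, σ = 3.297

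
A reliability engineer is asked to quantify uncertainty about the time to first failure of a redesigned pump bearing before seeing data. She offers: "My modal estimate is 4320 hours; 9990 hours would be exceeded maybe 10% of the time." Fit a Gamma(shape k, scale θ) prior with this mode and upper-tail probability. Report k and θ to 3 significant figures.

k ≈ 3.74, θ ≈ 1580

Gamma(k,θ) with k>1 has mode (k−1)θ, so θ = 4320/(k−1).
Need P(X < 9990) = 0.9 with θ tied to k this way. Start at k = 2, θ = 4320: P(X<9990) ≈ 0.672.
Too low — raise k to concentrate. Iterating converges to k ≈ 3.74.
Then θ = 4320/(3.74−1) ≈ 1580.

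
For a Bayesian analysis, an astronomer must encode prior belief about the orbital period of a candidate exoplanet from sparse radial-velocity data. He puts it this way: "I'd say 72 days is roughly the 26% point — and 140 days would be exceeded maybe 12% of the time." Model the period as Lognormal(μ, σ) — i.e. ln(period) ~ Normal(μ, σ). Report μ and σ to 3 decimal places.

If T ~ Lognormal(μ,σ) then ln T ~ Normal(μ,σ), so the p-quantile of ln T is μ + z_p·σ.
ln(72) = 4.277 and ln(140) = 4.942; z_{0.26} = -0.6433, z_{0.88} = 1.175.
σ = (4.942 − 4.277)/(1.175 − (-0.6433)) = 0.366.
μ = 4.277 − (-0.6433)·0.366 = 4.512.

μ ≈ 4.512, σ ≈ 0.366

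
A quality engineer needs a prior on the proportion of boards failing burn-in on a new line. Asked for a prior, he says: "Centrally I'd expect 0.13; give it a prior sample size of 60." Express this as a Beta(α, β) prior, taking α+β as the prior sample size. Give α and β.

α = 7.8, β = 52.2

Under the effective-sample-size interpretation, Beta(α, β) has prior mean α/(α+β) and prior sample size α+β.
So α+β = 60 and α/(α+β) = 0.13, giving α = 0.13·60 = 7.8 and β = 60 − 7.8 = 52.2.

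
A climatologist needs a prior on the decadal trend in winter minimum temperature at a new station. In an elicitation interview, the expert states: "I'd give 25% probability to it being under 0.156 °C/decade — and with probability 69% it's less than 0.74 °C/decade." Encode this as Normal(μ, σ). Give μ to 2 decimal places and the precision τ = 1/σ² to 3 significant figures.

μ = 0.49, τ = 4.02

For Normal(μ,σ), the p-quantile is μ + z_p·σ. Here z_{0.25} = -0.6745, z_{0.69} = 0.4959.
So 0.156 = μ − 0.6745σ and 0.74 = μ + 0.4959σ.
Subtracting: σ = (0.74 − 0.156)/(0.4959 − (-0.6745)) = 0.50.
Then μ = 0.156 − (-0.6745)·0.50 = 0.49.
Precision τ = 1/σ² = 1/0.499² = 4.02.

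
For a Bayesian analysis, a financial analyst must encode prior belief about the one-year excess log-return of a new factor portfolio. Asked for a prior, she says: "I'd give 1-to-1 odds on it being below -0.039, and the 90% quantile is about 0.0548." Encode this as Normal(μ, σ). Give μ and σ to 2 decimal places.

μ = -0.04, σ = 0.07

For Normal(μ,σ), the p-quantile is μ + z_p·σ. Here z_{0.5} = 0, z_{0.9} = 1.282.
So -0.039 = μ + 0σ and 0.0548 = μ + 1.282σ.
Subtracting: σ = (0.0548 − -0.039)/(1.282 − (0)) = 0.07.
Then μ = -0.039 − (0)·0.07 = -0.04.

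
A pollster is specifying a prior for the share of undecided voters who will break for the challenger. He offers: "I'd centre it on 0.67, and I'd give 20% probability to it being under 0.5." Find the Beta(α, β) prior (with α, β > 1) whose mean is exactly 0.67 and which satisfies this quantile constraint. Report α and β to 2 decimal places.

With mean 0.67 fixed, write α = 0.67s, β = 0.33s where s = α+β.
Need P(θ < 0.5) = 0.2 under Beta(0.67s, 0.33s). Normal approximation: (q−m)/√(m(1−m)/s) ≈ z_{0.2} = -0.842, so s ≈ 0.67·0.33·(-0.842)²/(0.5−0.67)² = 5.4.
At s = 5.4: P(θ<0.5) ≈ 0.193. Adjusting to match 0.2 gives s ≈ 5.04.
So α = 0.67·5.04 ≈ 3.38, β = 0.33·5.04 ≈ 1.66.

α ≈ 3.38, β ≈ 1.66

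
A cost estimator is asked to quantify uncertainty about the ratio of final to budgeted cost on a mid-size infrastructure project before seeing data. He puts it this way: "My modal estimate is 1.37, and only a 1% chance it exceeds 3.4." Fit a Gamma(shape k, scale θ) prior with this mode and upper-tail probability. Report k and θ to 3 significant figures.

k ≈ 6.69, θ ≈ 0.241

Gamma(k,θ) with k>1 has mode (k−1)θ, so θ = 1.37/(k−1).
Need P(X < 3.4) = 0.99 with θ tied to k this way. Start at k = 2, θ = 1.37: P(X<3.4) ≈ 0.709.
Too low — raise k to concentrate. Iterating converges to k ≈ 6.69.
Then θ = 1.37/(6.69−1) ≈ 0.241.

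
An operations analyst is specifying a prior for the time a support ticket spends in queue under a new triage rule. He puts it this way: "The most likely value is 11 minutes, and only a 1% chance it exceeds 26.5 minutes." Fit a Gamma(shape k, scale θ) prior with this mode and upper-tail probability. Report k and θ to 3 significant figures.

k ≈ 7.12, θ ≈ 1.8

Gamma(k,θ) with k>1 has mode (k−1)θ, so θ = 11/(k−1).
Need P(X < 26.5) = 0.99 with θ tied to k this way. Start at k = 2, θ = 11: P(X<26.5) ≈ 0.694.
Too low — raise k to concentrate. Iterating converges to k ≈ 7.12.
Then θ = 11/(7.12−1) ≈ 1.8.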